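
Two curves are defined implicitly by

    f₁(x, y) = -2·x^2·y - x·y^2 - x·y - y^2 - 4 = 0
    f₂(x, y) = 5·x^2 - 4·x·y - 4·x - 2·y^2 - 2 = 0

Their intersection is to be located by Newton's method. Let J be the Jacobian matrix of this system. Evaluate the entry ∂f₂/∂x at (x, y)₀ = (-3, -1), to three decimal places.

-30.000

∂f₂/∂x = 10·x - 4·y - 4.
At (-3, -1) this is -30.000.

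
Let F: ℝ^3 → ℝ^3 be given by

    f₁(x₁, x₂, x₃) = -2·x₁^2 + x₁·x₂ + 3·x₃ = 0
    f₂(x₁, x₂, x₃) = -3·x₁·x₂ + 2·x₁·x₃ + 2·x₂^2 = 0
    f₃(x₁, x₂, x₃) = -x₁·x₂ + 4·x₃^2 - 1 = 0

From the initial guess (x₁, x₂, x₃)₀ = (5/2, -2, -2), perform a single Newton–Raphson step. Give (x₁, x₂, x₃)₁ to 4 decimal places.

At (5/2, -2, -2): F = (-23.5000, 13.0000, 20.0000).
Jacobian J = [[-4·x₁ + x₂, x₁, 3], [-3·x₂ + 2·x₃, -3·x₁ + 4·x₂, 2·x₁], [-x₂, -x₁, 8·x₃]].
At the point, J = [[-12.0000, 2.5000, 3.0000], [2.0000, -15.5000, 5.0000], [2.0000, -2.5000, -16.0000]] (det J = -2943.0000).
Solving J·Δ = −F gives Δ = (-1.5356, 0.9348, 0.9120).
Then the next iterate is (x₁, x₂, x₃)₁ = (0.9644, -1.0652, -1.0880).

(0.9644, -1.0652, -1.0880)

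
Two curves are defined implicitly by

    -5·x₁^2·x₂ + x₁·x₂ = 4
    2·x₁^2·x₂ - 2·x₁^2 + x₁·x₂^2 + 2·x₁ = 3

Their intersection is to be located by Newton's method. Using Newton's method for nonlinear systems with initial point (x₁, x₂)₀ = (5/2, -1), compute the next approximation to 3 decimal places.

(1.192, -1.231)

At (5/2, -1): F = (24.750, -20.500).
Jacobian J = [[-10·x₁·x₂ + x₂, -5·x₁^2 + x₁], [4·x₁·x₂ - 4·x₁ + x₂^2 + 2, 2·x₁^2 + 2·x₁·x₂]].
At the point, J = [[24.000, -28.750], [-17.000, 7.500]] (det J = -308.750).
Solving J·Δ = −F gives Δ = (-1.308, -0.231).
Then the next iterate is (x₁, x₂)₁ = (1.192, -1.231).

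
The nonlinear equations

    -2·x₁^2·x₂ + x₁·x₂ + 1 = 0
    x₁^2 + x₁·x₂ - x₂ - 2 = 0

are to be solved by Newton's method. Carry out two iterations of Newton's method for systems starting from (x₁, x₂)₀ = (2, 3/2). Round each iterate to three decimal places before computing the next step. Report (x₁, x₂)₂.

At (2, 3/2): F = (-8.000, 3.500).
Jacobian J = [[-4·x₁·x₂ + x₂, -2·x₁^2 + x₁], [2·x₁ + x₂, x₁ - 1]].
At the point, J = [[-10.500, -6.000], [5.500, 1.000]] (det J = 22.500).
Solving J·Δ = −F gives Δ = (-0.578, -0.322).
Then the next iterate is (x₁, x₂)₁ = (1.422, 1.178).
Round to (1.422, 1.178) and repeat: F = (-2.08891, 0.51920), J = [[-5.52246, -2.62217], [4.022, 0.422]].
Δ = (-0.058, -0.674), so (x₁, x₂)₂ = (1.364, 0.504).

(1.364, 0.504)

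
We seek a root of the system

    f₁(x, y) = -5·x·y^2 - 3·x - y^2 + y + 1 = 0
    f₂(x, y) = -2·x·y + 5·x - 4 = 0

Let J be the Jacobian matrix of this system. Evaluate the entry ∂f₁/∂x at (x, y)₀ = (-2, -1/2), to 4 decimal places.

-4.2500

∂f₁/∂x = -5·y^2 - 3.
At (-2, -1/2) this is -4.2500.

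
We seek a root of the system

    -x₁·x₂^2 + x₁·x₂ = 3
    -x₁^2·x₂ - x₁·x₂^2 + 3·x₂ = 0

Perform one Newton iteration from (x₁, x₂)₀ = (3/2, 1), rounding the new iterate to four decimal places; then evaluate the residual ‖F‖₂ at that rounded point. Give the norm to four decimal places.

7.8911

At (3/2, 1): F = (-3.0000, -0.7500).
Jacobian J = [[-x₂^2 + x₂, -2·x₁·x₂ + x₁], [-2·x₁·x₂ - x₂^2, -x₁^2 - 2·x₁·x₂ + 3]].
At the point, J = [[0.0000, -1.5000], [-4.0000, -2.2500]] (det J = -6.0000).
Solving J·Δ = −F gives Δ = (0.9375, -2.0000).
Then the next iterate is (x₁, x₂)₁ = (2.4375, -1.0000).
Re-evaluating at (2.4375, -1.0000): F = (-7.8750, 0.503906), so ‖F‖₂ = 7.8911.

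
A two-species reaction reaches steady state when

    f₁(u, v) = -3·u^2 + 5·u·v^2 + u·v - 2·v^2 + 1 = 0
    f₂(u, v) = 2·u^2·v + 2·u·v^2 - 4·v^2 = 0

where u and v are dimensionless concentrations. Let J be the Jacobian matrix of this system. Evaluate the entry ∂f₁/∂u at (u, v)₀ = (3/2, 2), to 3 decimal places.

13.000

∂f₁/∂u = -6·u + 5·v^2 + v.
At (3/2, 2) this is 13.000.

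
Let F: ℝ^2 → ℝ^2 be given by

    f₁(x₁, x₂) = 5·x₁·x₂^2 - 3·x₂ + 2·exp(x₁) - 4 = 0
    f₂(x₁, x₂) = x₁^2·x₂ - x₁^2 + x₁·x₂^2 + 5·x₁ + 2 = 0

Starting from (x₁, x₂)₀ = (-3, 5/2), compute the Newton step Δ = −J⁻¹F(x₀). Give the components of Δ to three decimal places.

(-62.917, -26.636)

At (-3, 5/2): F = (-105.15043, -18.250).
Jacobian J = [[5·x₂^2 + 2·exp(x₁), 10·x₁·x₂ - 3], [2·x₁·x₂ - 2·x₁ + x₂^2 + 5, x₁^2 + 2·x₁·x₂]].
At the point, J = [[31.34957, -78.000], [2.250, -6.000]] (det J = -12.59744).
Solving J·Δ = −F gives Δ = (-62.917, -26.636).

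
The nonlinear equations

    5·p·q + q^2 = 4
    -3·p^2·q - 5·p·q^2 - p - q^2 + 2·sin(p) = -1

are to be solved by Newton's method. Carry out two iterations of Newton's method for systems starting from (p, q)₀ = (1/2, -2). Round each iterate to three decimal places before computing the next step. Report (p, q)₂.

(-0.134, -1.691)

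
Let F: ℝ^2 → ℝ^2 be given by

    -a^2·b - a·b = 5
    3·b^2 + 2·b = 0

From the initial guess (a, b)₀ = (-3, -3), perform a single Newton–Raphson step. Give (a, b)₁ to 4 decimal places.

(-2.6583, -1.6875)

At (-3, -3): F = (13.0000, 21.0000).
Jacobian J = [[-2·a·b - b, -a^2 - a], [0, 6·b + 2]].
At the point, J = [[-15.0000, -6.0000], [0.0000, -16.0000]] (det J = 240.0000).
Solving J·Δ = −F gives Δ = (0.3417, 1.3125).
Then the next iterate is (a, b)₁ = (-2.6583, -1.6875).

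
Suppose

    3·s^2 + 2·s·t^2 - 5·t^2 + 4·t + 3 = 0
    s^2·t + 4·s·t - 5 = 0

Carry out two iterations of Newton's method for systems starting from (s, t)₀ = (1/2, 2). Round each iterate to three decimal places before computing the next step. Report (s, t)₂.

(0.628, 1.719)

At (1/2, 2): F = (-4.250, -0.500).
Jacobian J = [[6·s + 2·t^2, 4·s·t - 10·t + 4], [2·s·t + 4·t, s^2 + 4·s]].
At the point, J = [[11.000, -12.000], [10.000, 2.250]] (det J = 144.750).
Solving J·Δ = −F gives Δ = (0.108, -0.256).
Then the next iterate is (s, t)₁ = (0.608, 1.744).
Round to (0.608, 1.744) and repeat: F = (-0.42418, -0.11390), J = [[9.73107, -9.19859], [9.09670, 2.80166]].
Δ = (0.020, -0.025), so (s, t)₂ = (0.628, 1.719).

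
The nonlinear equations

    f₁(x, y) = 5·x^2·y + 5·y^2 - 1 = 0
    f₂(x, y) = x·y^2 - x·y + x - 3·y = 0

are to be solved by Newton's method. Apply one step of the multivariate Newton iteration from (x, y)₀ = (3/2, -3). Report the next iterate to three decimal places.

At (3/2, -3): F = (10.250, 28.500).
Jacobian J = [[10·x·y, 5·x^2 + 10·y], [y^2 - y + 1, 2·x·y - x - 3]].
At the point, J = [[-45.000, -18.750], [13.000, -13.500]] (det J = 851.250).
Solving J·Δ = −F gives Δ = (-0.465, 1.663).
Then the next iterate is (x, y)₁ = (1.035, -1.337).

(1.035, -1.337)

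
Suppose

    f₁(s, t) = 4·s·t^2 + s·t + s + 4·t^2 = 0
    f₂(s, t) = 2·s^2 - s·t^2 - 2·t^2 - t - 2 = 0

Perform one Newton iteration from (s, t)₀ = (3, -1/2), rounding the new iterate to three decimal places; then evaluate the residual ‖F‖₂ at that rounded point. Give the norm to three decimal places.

At (3, -1/2): F = (5.500, 15.250).
Jacobian J = [[4·t^2 + t + 1, 8·s·t + s + 8·t], [4·s - t^2, -2·s·t - 4·t - 1]].
At the point, J = [[1.500, -13.000], [11.750, 4.000]] (det J = 158.750).
Solving J·Δ = −F gives Δ = (-1.387, 0.263).
Then the next iterate is (s, t)₁ = (1.613, -0.237).
Re-evaluating at (1.613, -0.237): F = (1.81780, 3.23760), so ‖F‖₂ = 3.713.

3.713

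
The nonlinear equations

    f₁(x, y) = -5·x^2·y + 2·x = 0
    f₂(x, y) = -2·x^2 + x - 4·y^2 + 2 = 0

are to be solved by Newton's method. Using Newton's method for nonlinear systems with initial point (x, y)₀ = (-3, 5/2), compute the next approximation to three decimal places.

At (-3, 5/2): F = (-118.500, -44.000).
Jacobian J = [[-10·x·y + 2, -5·x^2], [-4·x + 1, -8·y]].
At the point, J = [[77.000, -45.000], [13.000, -20.000]] (det J = -955.000).
Solving J·Δ = −F gives Δ = (0.408, -1.935).
Then the next iterate is (x, y)₁ = (-2.592, 0.565).

(-2.592, 0.565)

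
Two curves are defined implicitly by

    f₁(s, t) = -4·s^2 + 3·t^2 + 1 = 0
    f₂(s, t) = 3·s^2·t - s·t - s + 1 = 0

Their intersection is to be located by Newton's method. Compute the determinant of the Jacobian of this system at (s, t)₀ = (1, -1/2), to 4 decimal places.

-26.5000

J = [[-8·s, 6·t], [6·s·t - t - 1, 3·s^2 - s]].
At the point, J = [[-8.0000, -3.0000], [-3.5000, 2.0000]].
det J = -26.5000.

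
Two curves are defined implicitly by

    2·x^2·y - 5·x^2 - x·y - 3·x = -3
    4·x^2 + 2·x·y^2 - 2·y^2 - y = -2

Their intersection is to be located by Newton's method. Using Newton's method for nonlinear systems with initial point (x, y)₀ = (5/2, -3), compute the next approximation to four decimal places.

(1.4786, -2.0429)

At (5/2, -3): F = (-65.7500, 57.0000).
Jacobian J = [[4·x·y - 10·x - y - 3, 2·x^2 - x], [8·x + 2·y^2, 4·x·y - 4·y - 1]].
At the point, J = [[-55.0000, 10.0000], [38.0000, -19.0000]] (det J = 665.0000).
Solving J·Δ = −F gives Δ = (-1.0214, 0.9571).
Then the next iterate is (x, y)₁ = (1.4786, -2.0429).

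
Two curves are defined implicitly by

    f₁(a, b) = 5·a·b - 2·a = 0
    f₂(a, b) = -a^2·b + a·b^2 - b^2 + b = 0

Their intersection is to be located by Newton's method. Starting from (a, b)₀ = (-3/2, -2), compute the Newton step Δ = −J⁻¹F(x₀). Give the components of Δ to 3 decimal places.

At (-3/2, -2): F = (18.000, -7.500).
Jacobian J = [[5·b - 2, 5·a], [-2·a·b + b^2, -a^2 + 2·a·b - 2·b + 1]].
At the point, J = [[-12.000, -7.500], [-2.000, 8.750]] (det J = -120.000).
Solving J·Δ = −F gives Δ = (0.844, 1.050).

(0.844, 1.050)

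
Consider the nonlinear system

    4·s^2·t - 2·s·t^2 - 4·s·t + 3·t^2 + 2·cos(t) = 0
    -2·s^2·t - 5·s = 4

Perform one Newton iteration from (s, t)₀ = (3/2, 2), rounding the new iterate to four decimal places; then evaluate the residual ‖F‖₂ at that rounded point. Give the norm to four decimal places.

At (3/2, 2): F = (5.167706, -20.5000).
Jacobian J = [[8·s·t - 2·t^2 - 4·t, 4·s^2 - 4·s·t - 4·s + 6·t - 2·sin(t)], [-4·s·t - 5, -2·s^2]].
At the point, J = [[8.0000, 1.181405], [-17.0000, -4.5000]] (det J = -15.916113).
Solving J·Δ = −F gives Δ = (0.0606, -4.7844).
Then the next iterate is (s, t)₁ = (1.5606, -2.7844).
Re-evaluating at (1.5606, -2.7844): F = (-12.557392, 1.759658), so ‖F‖₂ = 12.6801.

12.6801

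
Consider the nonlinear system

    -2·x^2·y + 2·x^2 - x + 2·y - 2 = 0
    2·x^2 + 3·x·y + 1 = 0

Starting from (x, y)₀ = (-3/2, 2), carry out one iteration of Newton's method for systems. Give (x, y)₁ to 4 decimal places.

(-1.6889, 1.2222)

At (-3/2, 2): F = (-1.0000, -3.5000).
Jacobian J = [[-4·x·y + 4·x - 1, -2·x^2 + 2], [4·x + 3·y, 3·x]].
At the point, J = [[5.0000, -2.5000], [0.0000, -4.5000]] (det J = -22.5000).
Solving J·Δ = −F gives Δ = (-0.1889, -0.7778).
Then the next iterate is (x, y)₁ = (-1.6889, 1.2222).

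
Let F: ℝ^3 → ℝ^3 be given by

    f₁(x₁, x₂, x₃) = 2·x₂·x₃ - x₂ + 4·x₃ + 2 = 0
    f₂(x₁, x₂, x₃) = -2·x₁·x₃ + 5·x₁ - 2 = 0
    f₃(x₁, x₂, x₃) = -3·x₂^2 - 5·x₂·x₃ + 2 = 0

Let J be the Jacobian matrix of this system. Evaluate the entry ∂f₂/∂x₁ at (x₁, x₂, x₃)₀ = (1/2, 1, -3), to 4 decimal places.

11.0000

∂f₂/∂x₁ = -2·x₃ + 5.
At (1/2, 1, -3) this is 11.0000.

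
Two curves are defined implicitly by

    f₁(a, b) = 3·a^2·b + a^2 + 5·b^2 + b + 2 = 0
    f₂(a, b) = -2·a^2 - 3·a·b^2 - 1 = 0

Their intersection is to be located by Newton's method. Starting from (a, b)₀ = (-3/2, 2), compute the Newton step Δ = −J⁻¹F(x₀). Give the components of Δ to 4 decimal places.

At (-3/2, 2): F = (39.7500, 12.5000).
Jacobian J = [[6·a·b + 2·a, 3·a^2 + 10·b + 1], [-4·a - 3·b^2, -6·a·b]].
At the point, J = [[-21.0000, 27.7500], [-6.0000, 18.0000]] (det J = -211.5000).
Solving J·Δ = −F gives Δ = (1.7429, -0.1135).

(1.7429, -0.1135)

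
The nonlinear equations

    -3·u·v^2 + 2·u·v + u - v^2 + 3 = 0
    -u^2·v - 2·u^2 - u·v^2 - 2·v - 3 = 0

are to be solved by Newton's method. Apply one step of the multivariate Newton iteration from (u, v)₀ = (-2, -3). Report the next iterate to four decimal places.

At (-2, -3): F = (58.0000, 25.0000).
Jacobian J = [[-3·v^2 + 2·v + 1, -6·u·v + 2·u - 2·v], [-2·u·v - 4·u - v^2, -u^2 - 2·u·v - 2]].
At the point, J = [[-32.0000, -34.0000], [-13.0000, -18.0000]] (det J = 134.0000).
Solving J·Δ = −F gives Δ = (1.4478, 0.3433).
Then the next iterate is (u, v)₁ = (-0.5522, -2.6567).

(-0.5522, -2.6567)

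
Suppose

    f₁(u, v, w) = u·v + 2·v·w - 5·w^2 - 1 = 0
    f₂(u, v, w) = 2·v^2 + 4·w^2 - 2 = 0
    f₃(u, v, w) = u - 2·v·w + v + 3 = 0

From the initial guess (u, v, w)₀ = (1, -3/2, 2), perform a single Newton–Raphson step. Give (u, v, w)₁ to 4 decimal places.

At (1, -3/2, 2): F = (-28.5000, 18.5000, 8.5000).
Jacobian J = [[v, u + 2·w, 2·v - 10·w], [0, 4·v, 8·w], [1, -2·w + 1, -2·v]].
At the point, J = [[-1.5000, 5.0000, -23.0000], [0.0000, -6.0000, 16.0000], [1.0000, -3.0000, 3.0000]] (det J = -103.0000).
Solving J·Δ = −F gives Δ = (-3.3883, 0.8762, -0.8277).
Then the next iterate is (u, v, w)₁ = (-2.3883, -0.6238, 1.1723).

(-2.3883, -0.6238, 1.1723)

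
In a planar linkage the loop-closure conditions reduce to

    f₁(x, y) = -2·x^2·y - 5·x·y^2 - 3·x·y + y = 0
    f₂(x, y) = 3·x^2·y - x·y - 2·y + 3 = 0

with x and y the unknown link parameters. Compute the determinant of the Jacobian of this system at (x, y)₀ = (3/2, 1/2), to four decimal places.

J = [[-4·x·y - 5·y^2 - 3·y, -2·x^2 - 10·x·y - 3·x + 1], [6·x·y - y, 3·x^2 - x - 2]].
At the point, J = [[-5.7500, -15.5000], [4.0000, 3.2500]].
det J = 43.3125.

43.3125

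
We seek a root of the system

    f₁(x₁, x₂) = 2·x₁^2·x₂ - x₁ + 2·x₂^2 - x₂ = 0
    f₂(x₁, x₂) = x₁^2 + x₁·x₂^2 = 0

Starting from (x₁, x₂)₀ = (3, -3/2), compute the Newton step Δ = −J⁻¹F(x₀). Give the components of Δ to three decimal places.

At (3, -3/2): F = (-24.000, 15.750).
Jacobian J = [[4·x₁·x₂ - 1, 2·x₁^2 + 4·x₂ - 1], [2·x₁ + x₂^2, 2·x₁·x₂]].
At the point, J = [[-19.000, 11.000], [8.250, -9.000]] (det J = 80.250).
Solving J·Δ = −F gives Δ = (-0.533, 1.262).

(-0.533, 1.262)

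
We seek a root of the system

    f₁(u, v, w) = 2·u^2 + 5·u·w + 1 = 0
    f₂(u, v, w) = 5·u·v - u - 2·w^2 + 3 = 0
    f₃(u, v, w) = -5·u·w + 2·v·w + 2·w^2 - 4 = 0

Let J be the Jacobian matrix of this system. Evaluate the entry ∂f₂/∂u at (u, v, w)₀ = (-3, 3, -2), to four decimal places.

∂f₂/∂u = 5·v - 1.
At (-3, 3, -2) this is 14.0000.

14.0000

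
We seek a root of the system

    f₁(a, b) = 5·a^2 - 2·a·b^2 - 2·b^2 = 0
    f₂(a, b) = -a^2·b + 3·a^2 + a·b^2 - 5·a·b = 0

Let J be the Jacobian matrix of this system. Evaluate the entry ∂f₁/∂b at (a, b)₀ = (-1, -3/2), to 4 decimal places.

0.0000

∂f₁/∂b = -4·a·b - 4·b.
At (-1, -3/2) this is 0.0000.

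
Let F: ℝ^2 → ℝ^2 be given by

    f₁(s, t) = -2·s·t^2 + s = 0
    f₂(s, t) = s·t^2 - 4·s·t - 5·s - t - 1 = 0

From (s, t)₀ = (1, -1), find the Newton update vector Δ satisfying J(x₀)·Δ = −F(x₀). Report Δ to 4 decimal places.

At (1, -1): F = (-1.0000, 0.0000).
Jacobian J = [[-2·t^2 + 1, -4·s·t], [t^2 - 4·t - 5, 2·s·t - 4·s - 1]].
At the point, J = [[-1.0000, 4.0000], [0.0000, -7.0000]] (det J = 7.0000).
Solving J·Δ = −F gives Δ = (-1.0000, 0.0000).

(-1.0000, 0.0000)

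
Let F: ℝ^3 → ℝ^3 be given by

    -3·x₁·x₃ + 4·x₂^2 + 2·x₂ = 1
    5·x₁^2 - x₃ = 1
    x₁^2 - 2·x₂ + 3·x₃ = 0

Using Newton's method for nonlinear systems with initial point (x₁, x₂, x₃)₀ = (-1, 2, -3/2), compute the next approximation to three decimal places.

(-0.643, 0.784, 0.427)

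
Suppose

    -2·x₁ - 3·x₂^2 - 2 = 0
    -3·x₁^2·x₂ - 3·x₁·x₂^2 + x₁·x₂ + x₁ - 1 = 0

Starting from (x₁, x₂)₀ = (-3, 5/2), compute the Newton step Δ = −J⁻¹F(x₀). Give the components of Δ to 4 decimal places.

(1.3514, -1.1635)

At (-3, 5/2): F = (-14.7500, -22.7500).
Jacobian J = [[-2, -6·x₂], [-6·x₁·x₂ - 3·x₂^2 + x₂ + 1, -3·x₁^2 - 6·x₁·x₂ + x₁]].
At the point, J = [[-2.0000, -15.0000], [29.7500, 15.0000]] (det J = 416.2500).
Solving J·Δ = −F gives Δ = (1.3514, -1.1635).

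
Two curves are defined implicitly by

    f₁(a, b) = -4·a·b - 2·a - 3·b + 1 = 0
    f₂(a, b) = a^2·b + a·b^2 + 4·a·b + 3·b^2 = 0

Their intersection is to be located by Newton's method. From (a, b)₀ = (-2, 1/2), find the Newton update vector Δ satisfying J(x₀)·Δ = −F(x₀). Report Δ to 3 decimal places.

(1.279, -0.477)

At (-2, 1/2): F = (7.500, -1.750).
Jacobian J = [[-4·b - 2, -4·a - 3], [2·a·b + b^2 + 4·b, a^2 + 2·a·b + 4·a + 6·b]].
At the point, J = [[-4.000, 5.000], [0.250, -3.000]] (det J = 10.750).
Solving J·Δ = −F gives Δ = (1.279, -0.477).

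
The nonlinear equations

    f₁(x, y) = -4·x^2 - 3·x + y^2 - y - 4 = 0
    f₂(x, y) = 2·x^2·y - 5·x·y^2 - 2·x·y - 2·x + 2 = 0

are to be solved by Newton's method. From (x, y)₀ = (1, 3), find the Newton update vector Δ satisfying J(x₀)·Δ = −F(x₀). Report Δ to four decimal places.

At (1, 3): F = (-5.0000, -45.0000).
Jacobian J = [[-8·x - 3, 2·y - 1], [4·x·y - 5·y^2 - 2·y - 2, 2·x^2 - 10·x·y - 2·x]].
At the point, J = [[-11.0000, 5.0000], [-41.0000, -30.0000]] (det J = 535.0000).
Solving J·Δ = −F gives Δ = (-0.7009, -0.5421).

(-0.7009, -0.5421)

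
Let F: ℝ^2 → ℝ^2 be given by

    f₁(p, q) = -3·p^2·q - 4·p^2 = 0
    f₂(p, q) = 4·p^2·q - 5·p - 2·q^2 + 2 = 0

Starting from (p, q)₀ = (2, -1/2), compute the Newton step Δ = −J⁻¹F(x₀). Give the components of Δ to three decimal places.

(-1.125, 0.104)

At (2, -1/2): F = (-10.000, -16.500).
Jacobian J = [[-6·p·q - 8·p, -3·p^2], [8·p·q - 5, 4·p^2 - 4·q]].
At the point, J = [[-10.000, -12.000], [-13.000, 18.000]] (det J = -336.000).
Solving J·Δ = −F gives Δ = (-1.125, 0.104).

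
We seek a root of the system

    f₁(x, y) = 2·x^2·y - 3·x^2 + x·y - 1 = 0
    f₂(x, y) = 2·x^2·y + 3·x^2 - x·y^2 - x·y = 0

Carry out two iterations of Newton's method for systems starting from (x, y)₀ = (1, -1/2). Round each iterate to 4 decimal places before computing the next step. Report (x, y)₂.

At (1, -1/2): F = (-5.5000, 2.2500).
Jacobian J = [[4·x·y - 6·x + y, 2·x^2 + x], [4·x·y + 6·x - y^2 - y, 2·x^2 - 2·x·y - x]].
At the point, J = [[-8.5000, 3.0000], [4.2500, 2.0000]] (det J = -29.7500).
Solving J·Δ = −F gives Δ = (-0.5966, 0.1429).
Then the next iterate is (x, y)₁ = (0.4034, -0.3571).
Round to (0.4034, -0.3571) and repeat: F = (-1.748472, 0.464584), J = [[-3.353717, 0.728863], [2.073763, 0.210171]].
Δ = (-0.3186, 0.9330), so (x, y)₂ = (0.0848, 0.5759).

(0.0848, 0.5759)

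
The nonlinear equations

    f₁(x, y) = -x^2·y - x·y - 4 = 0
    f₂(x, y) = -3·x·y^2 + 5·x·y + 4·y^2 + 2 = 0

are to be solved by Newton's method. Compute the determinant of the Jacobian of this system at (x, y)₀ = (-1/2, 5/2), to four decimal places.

1.5625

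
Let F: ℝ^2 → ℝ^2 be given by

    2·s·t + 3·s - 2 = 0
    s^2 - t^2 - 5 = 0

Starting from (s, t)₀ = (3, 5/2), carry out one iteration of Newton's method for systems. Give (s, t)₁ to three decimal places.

At (3, 5/2): F = (22.000, -2.250).
Jacobian J = [[2·t + 3, 2·s], [2·s, -2·t]].
At the point, J = [[8.000, 6.000], [6.000, -5.000]] (det J = -76.000).
Solving J·Δ = −F gives Δ = (-1.270, -1.974).
Then the next iterate is (s, t)₁ = (1.730, 0.526).

(1.730, 0.526)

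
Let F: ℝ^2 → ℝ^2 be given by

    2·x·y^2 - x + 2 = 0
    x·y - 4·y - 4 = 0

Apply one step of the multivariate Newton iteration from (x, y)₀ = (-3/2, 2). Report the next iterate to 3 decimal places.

(-10.690, -4.069)

At (-3/2, 2): F = (-8.500, -15.000).
Jacobian J = [[2·y^2 - 1, 4·x·y], [y, x - 4]].
At the point, J = [[7.000, -12.000], [2.000, -5.500]] (det J = -14.500).
Solving J·Δ = −F gives Δ = (-9.190, -6.069).
Then the next iterate is (x, y)₁ = (-10.690, -4.069).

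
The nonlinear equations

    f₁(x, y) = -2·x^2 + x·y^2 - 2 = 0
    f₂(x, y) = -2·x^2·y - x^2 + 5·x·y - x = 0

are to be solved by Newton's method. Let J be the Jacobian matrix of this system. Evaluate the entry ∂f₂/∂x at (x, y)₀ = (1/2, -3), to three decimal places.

-11.000

∂f₂/∂x = -4·x·y - 2·x + 5·y - 1.
At (1/2, -3) this is -11.000.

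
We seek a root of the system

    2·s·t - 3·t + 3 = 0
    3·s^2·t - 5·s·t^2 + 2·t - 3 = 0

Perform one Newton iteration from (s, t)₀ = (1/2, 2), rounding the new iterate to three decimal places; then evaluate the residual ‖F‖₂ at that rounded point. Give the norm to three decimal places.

2.808

At (1/2, 2): F = (-1.000, -7.500).
Jacobian J = [[2·t, 2·s - 3], [6·s·t - 5·t^2, 3·s^2 - 10·s·t + 2]].
At the point, J = [[4.000, -2.000], [-14.000, -7.250]] (det J = -57.000).
Solving J·Δ = −F gives Δ = (-0.136, -0.772).
Then the next iterate is (s, t)₁ = (0.364, 1.228).
Re-evaluating at (0.364, 1.228): F = (0.20998, -2.80042), so ‖F‖₂ = 2.808.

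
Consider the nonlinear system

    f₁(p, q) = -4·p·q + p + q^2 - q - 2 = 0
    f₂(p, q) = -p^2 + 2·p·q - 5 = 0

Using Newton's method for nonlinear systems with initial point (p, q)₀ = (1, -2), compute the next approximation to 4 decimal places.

(-0.7778, -2.3333)

At (1, -2): F = (13.0000, -10.0000).
Jacobian J = [[-4·q + 1, -4·p + 2·q - 1], [-2·p + 2·q, 2·p]].
At the point, J = [[9.0000, -9.0000], [-6.0000, 2.0000]] (det J = -36.0000).
Solving J·Δ = −F gives Δ = (-1.7778, -0.3333).
Then the next iterate is (p, q)₁ = (-0.7778, -2.3333).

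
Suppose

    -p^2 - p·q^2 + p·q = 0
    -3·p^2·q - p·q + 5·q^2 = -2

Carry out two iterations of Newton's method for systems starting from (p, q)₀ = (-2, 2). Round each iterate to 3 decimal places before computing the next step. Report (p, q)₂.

(-2.102, 2.034)

At (-2, 2): F = (0.000, 2.000).
Jacobian J = [[-2·p - q^2 + q, -2·p·q + p], [-6·p·q - q, -3·p^2 - p + 10·q]].
At the point, J = [[2.000, 6.000], [22.000, 10.000]] (det J = -112.000).
Solving J·Δ = −F gives Δ = (-0.107, 0.036).
Then the next iterate is (p, q)₁ = (-2.107, 2.036).
Round to (-2.107, 2.036) and repeat: F = (0.00484, -0.09982), J = [[2.10470, 6.47270], [23.70311, 9.14865]].
Δ = (0.005, -0.002), so (p, q)₂ = (-2.102, 2.034).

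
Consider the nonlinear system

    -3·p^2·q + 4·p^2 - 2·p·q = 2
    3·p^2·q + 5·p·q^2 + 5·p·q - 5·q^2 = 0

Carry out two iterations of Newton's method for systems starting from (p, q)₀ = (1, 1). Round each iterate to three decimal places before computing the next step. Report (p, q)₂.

(0.703, 0.058)

At (1, 1): F = (-3.000, 8.000).
Jacobian J = [[-6·p·q + 8·p - 2·q, -3·p^2 - 2·p], [6·p·q + 5·q^2 + 5·q, 3·p^2 + 10·p·q + 5·p - 10·q]].
At the point, J = [[0.000, -5.000], [16.000, 8.000]] (det J = 80.000).
Solving J·Δ = −F gives Δ = (-0.200, -0.600).
Then the next iterate is (p, q)₁ = (0.800, 0.400).
Round to (0.800, 0.400) and repeat: F = (-0.848, 2.208), J = [[3.680, -3.520], [4.720, 5.120]].
Δ = (-0.097, -0.342), so (p, q)₂ = (0.703, 0.058).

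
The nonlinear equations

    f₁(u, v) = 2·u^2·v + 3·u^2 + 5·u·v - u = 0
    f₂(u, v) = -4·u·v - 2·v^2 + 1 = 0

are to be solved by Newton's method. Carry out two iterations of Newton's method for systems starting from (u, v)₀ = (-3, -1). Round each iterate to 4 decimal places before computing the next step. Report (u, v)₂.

(-0.1399, -0.6621)

At (-3, -1): F = (27.0000, -13.0000).
Jacobian J = [[4·u·v + 6·u + 5·v - 1, 2·u^2 + 5·u], [-4·v, -4·u - 4·v]].
At the point, J = [[-12.0000, 3.0000], [4.0000, 16.0000]] (det J = -204.0000).
Solving J·Δ = −F gives Δ = (2.3088, 0.2353).
Then the next iterate is (u, v)₁ = (-0.6912, -0.7647).
Round to (-0.6912, -0.7647) and repeat: F = (4.036593, -2.283775), J = [[-6.856457, -2.500485], [3.0588, 5.8236]].
Δ = (0.5513, 0.1026), so (u, v)₂ = (-0.1399, -0.6621).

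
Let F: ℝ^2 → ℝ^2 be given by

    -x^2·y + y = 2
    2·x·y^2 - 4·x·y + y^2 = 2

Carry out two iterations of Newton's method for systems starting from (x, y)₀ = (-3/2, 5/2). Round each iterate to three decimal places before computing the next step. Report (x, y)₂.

At (-3/2, 5/2): F = (-5.125, 0.500).
Jacobian J = [[-2·x·y, -x^2 + 1], [2·y^2 - 4·y, 4·x·y - 4·x + 2·y]].
At the point, J = [[7.500, -1.250], [2.500, -4.000]] (det J = -26.875).
Solving J·Δ = −F gives Δ = (0.786, 0.616).
Then the next iterate is (x, y)₁ = (-0.714, 3.116).
Round to (-0.714, 3.116) and repeat: F = (-0.47252, 2.74365), J = [[4.44965, 0.49020], [6.95491, 0.18870]].
Δ = (-0.558, 6.030), so (x, y)₂ = (-1.272, 9.146).

(-1.272, 9.146)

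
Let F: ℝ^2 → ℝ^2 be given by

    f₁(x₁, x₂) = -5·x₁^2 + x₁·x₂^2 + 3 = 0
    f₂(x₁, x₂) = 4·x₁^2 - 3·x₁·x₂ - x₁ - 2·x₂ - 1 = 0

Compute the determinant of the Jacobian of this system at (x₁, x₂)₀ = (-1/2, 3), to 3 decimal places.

-49.000

J = [[-10·x₁ + x₂^2, 2·x₁·x₂], [8·x₁ - 3·x₂ - 1, -3·x₁ - 2]].
At the point, J = [[14.000, -3.000], [-14.000, -0.500]].
det J = -49.000.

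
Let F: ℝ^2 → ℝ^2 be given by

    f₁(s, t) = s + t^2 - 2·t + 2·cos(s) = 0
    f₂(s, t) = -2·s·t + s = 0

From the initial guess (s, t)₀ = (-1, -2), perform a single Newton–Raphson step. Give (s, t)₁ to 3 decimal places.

(-0.609, -0.478)

At (-1, -2): F = (8.08060, -5.000).
Jacobian J = [[-2·sin(s) + 1, 2·t - 2], [-2·t + 1, -2·s]].
At the point, J = [[2.68294, -6.000], [5.000, 2.000]] (det J = 35.36588).
Solving J·Δ = −F gives Δ = (0.391, 1.522).
Then the next iterate is (s, t)₁ = (-0.609, -0.478).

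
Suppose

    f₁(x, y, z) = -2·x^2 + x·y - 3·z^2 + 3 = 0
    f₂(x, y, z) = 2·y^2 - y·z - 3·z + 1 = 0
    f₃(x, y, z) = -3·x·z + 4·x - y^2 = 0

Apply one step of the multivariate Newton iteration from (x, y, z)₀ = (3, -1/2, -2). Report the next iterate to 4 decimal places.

(2.6153, -3.0029, 0.6000)

At (3, -1/2, -2): F = (-28.5000, 6.5000, 29.7500).
Jacobian J = [[-4·x + y, x, -6·z], [0, 4·y - z, -y - 3], [-3·z + 4, -2·y, -3·x]].
At the point, J = [[-12.5000, 3.0000, 12.0000], [0.0000, 0.0000, -2.5000], [10.0000, 1.0000, -9.0000]] (det J = -106.2500).
Solving J·Δ = −F gives Δ = (-0.3847, -2.5029, 2.6000).
Then the next iterate is (x, y, z)₁ = (2.6153, -3.0029, 0.6000).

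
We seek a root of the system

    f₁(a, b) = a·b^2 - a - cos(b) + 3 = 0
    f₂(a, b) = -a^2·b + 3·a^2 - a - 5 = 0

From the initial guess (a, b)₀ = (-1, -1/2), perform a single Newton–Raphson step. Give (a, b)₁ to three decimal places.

At (-1, -1/2): F = (2.87242, -0.500).
Jacobian J = [[b^2 - 1, 2·a·b + sin(b)], [-2·a·b + 6·a - 1, -a^2]].
At the point, J = [[-0.750, 0.52057], [-8.000, -1.000]] (det J = 4.91460).
Solving J·Δ = −F gives Δ = (0.532, -4.752).
Then the next iterate is (a, b)₁ = (-0.468, -5.252).

(-0.468, -5.252)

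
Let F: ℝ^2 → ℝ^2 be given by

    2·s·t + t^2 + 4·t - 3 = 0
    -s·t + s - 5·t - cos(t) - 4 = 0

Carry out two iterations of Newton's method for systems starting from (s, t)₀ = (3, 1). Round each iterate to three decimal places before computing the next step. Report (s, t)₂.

(7.311, 0.192)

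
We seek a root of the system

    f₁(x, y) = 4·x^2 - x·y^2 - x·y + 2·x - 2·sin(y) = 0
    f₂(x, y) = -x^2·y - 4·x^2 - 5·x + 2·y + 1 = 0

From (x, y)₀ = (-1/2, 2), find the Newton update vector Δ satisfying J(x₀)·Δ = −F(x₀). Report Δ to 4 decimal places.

(-1.0343, -2.8376)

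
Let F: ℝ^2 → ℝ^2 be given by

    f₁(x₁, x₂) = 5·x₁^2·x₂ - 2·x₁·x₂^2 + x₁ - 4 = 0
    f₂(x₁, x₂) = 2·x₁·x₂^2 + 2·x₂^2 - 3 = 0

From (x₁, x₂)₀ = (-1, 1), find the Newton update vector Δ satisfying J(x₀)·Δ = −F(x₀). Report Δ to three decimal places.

(1.500, 1.611)

At (-1, 1): F = (2.000, -3.000).
Jacobian J = [[10·x₁·x₂ - 2·x₂^2 + 1, 5·x₁^2 - 4·x₁·x₂], [2·x₂^2, 4·x₁·x₂ + 4·x₂]].
At the point, J = [[-11.000, 9.000], [2.000, 0.000]] (det J = -18.000).
Solving J·Δ = −F gives Δ = (1.500, 1.611).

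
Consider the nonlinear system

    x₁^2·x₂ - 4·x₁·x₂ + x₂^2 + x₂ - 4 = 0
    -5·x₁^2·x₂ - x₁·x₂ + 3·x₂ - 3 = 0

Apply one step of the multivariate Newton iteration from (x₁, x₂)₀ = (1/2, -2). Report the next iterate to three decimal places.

(0.876, -1.209)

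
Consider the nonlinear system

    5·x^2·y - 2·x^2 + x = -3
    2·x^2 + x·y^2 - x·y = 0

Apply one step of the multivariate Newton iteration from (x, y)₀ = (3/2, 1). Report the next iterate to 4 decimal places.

At (3/2, 1): F = (11.2500, 4.5000).
Jacobian J = [[10·x·y - 4·x + 1, 5·x^2], [4·x + y^2 - y, 2·x·y - x]].
At the point, J = [[10.0000, 11.2500], [6.0000, 1.5000]] (det J = -52.5000).
Solving J·Δ = −F gives Δ = (-0.6429, -0.4286).
Then the next iterate is (x, y)₁ = (0.8571, 0.5714).

(0.8571, 0.5714)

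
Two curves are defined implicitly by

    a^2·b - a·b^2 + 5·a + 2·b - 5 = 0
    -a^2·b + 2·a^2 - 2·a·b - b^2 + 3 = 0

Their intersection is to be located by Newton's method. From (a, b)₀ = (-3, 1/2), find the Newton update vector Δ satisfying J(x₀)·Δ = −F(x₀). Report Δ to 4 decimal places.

(1.6128, 0.7805)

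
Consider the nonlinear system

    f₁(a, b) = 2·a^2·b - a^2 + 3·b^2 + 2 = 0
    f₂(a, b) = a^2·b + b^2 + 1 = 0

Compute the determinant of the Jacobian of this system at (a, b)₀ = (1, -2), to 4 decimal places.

J = [[4·a·b - 2·a, 2·a^2 + 6·b], [2·a·b, a^2 + 2·b]].
At the point, J = [[-10.0000, -10.0000], [-4.0000, -3.0000]].
det J = -10.0000.

-10.0000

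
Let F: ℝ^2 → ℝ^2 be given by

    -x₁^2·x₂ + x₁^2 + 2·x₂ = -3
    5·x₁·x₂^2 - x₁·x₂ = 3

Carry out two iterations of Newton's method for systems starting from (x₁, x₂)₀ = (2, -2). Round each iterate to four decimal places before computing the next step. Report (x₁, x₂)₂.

At (2, -2): F = (11.0000, 41.0000).
Jacobian J = [[-2·x₁·x₂ + 2·x₁, -x₁^2 + 2], [5·x₂^2 - x₂, 10·x₁·x₂ - x₁]].
At the point, J = [[12.0000, -2.0000], [22.0000, -42.0000]] (det J = -460.0000).
Solving J·Δ = −F gives Δ = (-0.8261, 0.5435).
Then the next iterate is (x₁, x₂)₁ = (1.1739, -1.4565).
Round to (1.1739, -1.4565) and repeat: F = (3.472158, 11.161297), J = [[5.767371, 0.621959], [12.063461, -18.271753]].
Δ = (-0.6235, 0.1992), so (x₁, x₂)₂ = (0.5504, -1.2573).

(0.5504, -1.2573)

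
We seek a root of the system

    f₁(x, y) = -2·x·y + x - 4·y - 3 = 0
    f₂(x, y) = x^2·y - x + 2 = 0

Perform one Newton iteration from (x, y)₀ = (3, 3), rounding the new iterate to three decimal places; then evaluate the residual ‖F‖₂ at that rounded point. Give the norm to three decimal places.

1.538

At (3, 3): F = (-30.000, 26.000).
Jacobian J = [[-2·y + 1, -2·x - 4], [2·x·y - 1, x^2]].
At the point, J = [[-5.000, -10.000], [17.000, 9.000]] (det J = 125.000).
Solving J·Δ = −F gives Δ = (0.080, -3.040).
Then the next iterate is (x, y)₁ = (3.080, -0.040).
Re-evaluating at (3.080, -0.040): F = (0.48640, -1.45946), so ‖F‖₂ = 1.538.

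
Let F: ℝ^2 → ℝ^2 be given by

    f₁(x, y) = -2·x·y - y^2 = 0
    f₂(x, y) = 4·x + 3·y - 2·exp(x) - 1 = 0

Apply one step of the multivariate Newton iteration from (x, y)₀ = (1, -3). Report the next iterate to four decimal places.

At (1, -3): F = (-3.0000, -11.436564).
Jacobian J = [[-2·y, -2·x - 2·y], [-2·exp(x) + 4, 3]].
At the point, J = [[6.0000, 4.0000], [-1.436564, 3.0000]] (det J = 23.746255).
Solving J·Δ = −F gives Δ = (-1.5475, 3.0712).
Then the next iterate is (x, y)₁ = (-0.5475, 0.0712).

(-0.5475, 0.0712)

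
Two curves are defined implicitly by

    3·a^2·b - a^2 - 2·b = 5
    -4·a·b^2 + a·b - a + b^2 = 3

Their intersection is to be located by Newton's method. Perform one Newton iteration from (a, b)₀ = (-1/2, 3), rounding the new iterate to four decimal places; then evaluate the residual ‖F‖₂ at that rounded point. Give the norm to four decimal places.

5.9286

At (-1/2, 3): F = (-9.0000, 23.0000).
Jacobian J = [[6·a·b - 2·a, 3·a^2 - 2], [-4·b^2 + b - 1, -8·a·b + a + 2·b]].
At the point, J = [[-8.0000, -1.2500], [-34.0000, 17.5000]] (det J = -182.5000).
Solving J·Δ = −F gives Δ = (-0.7055, -2.6849).
Then the next iterate is (a, b)₁ = (-1.2055, 0.3151).
Re-evaluating at (-1.2055, 0.3151): F = (-5.709692, -1.596298), so ‖F‖₂ = 5.9286.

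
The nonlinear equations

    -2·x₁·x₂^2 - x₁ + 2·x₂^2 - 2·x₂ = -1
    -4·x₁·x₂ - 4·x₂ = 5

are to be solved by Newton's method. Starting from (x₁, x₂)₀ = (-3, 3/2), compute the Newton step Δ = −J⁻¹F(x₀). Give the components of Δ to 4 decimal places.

(0.0227, -0.8580)

At (-3, 3/2): F = (19.0000, 7.0000).
Jacobian J = [[-2·x₂^2 - 1, -4·x₁·x₂ + 4·x₂ - 2], [-4·x₂, -4·x₁ - 4]].
At the point, J = [[-5.5000, 22.0000], [-6.0000, 8.0000]] (det J = 88.0000).
Solving J·Δ = −F gives Δ = (0.0227, -0.8580).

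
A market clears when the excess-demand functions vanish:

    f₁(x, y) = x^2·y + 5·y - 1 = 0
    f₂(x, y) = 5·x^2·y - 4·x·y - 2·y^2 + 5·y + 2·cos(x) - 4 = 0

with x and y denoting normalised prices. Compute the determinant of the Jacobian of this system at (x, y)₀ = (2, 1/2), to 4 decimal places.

J = [[2·x·y, x^2 + 5], [10·x·y - 4·y - 2·sin(x), 5·x^2 - 4·x - 4·y + 5]].
At the point, J = [[2.0000, 9.0000], [6.181405, 15.0000]].
det J = -25.6326.

-25.6326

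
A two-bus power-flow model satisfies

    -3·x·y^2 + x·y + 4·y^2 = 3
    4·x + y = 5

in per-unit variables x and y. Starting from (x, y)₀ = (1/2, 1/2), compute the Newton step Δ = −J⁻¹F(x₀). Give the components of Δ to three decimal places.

At (1/2, 1/2): F = (-2.125, -2.500).
Jacobian J = [[-3·y^2 + y, -6·x·y + x + 8·y], [4, 1]].
At the point, J = [[-0.250, 3.000], [4.000, 1.000]] (det J = -12.250).
Solving J·Δ = −F gives Δ = (0.439, 0.745).

(0.439, 0.745)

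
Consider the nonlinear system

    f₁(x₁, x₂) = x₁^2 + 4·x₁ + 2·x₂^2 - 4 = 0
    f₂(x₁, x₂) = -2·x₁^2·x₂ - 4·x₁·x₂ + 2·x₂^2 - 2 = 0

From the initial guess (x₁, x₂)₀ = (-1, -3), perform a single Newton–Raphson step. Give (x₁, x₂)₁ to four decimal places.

At (-1, -3): F = (11.0000, 10.0000).
Jacobian J = [[2·x₁ + 4, 4·x₂], [-4·x₁·x₂ - 4·x₂, -2·x₁^2 - 4·x₁ + 4·x₂]].
At the point, J = [[2.0000, -12.0000], [0.0000, -10.0000]] (det J = -20.0000).
Solving J·Δ = −F gives Δ = (0.5000, 1.0000).
Then the next iterate is (x₁, x₂)₁ = (-0.5000, -2.0000).

(-0.5000, -2.0000)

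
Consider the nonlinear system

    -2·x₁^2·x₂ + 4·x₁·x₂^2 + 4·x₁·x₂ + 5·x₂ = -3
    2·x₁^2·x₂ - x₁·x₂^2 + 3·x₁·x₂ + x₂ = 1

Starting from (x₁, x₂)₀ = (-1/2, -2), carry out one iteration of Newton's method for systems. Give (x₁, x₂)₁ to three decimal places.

(-0.673, -0.982)

At (-1/2, -2): F = (-10.000, 1.000).
Jacobian J = [[-4·x₁·x₂ + 4·x₂^2 + 4·x₂, -2·x₁^2 + 8·x₁·x₂ + 4·x₁ + 5], [4·x₁·x₂ - x₂^2 + 3·x₂, 2·x₁^2 - 2·x₁·x₂ + 3·x₁ + 1]].
At the point, J = [[4.000, 10.500], [-6.000, -2.000]] (det J = 55.000).
Solving J·Δ = −F gives Δ = (-0.173, 1.018).
Then the next iterate is (x₁, x₂)₁ = (-0.673, -0.982).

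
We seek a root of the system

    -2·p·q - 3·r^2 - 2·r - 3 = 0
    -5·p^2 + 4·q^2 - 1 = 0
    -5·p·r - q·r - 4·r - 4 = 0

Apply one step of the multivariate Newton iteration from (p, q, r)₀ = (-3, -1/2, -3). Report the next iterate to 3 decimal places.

(-2.025, -4.435, 0.102)

At (-3, -1/2, -3): F = (-27.000, -45.000, -38.500).
Jacobian J = [[-2·q, -2·p, -6·r - 2], [-10·p, 8·q, 0], [-5·r, -r, -5·p - q - 4]].
At the point, J = [[1.000, 6.000, 16.000], [30.000, -4.000, 0.000], [15.000, 3.000, 11.500]] (det J = 284.000).
Solving J·Δ = −F gives Δ = (0.975, -3.935, 3.102).
Then the next iterate is (p, q, r)₁ = (-2.025, -4.435, 0.102).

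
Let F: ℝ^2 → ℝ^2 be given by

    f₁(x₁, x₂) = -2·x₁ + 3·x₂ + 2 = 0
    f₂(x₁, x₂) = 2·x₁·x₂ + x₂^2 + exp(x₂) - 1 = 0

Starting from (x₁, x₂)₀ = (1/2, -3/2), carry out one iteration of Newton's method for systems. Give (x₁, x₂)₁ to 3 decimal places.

At (1/2, -3/2): F = (-3.500, -0.02687).
Jacobian J = [[-2, 3], [2·x₂, 2·x₁ + 2·x₂ + exp(x₂)]].
At the point, J = [[-2.000, 3.000], [-3.000, -1.77687]] (det J = 12.55374).
Solving J·Δ = −F gives Δ = (-0.502, 0.832).
Then the next iterate is (x₁, x₂)₁ = (-0.002, -0.668).

(-0.002, -0.668)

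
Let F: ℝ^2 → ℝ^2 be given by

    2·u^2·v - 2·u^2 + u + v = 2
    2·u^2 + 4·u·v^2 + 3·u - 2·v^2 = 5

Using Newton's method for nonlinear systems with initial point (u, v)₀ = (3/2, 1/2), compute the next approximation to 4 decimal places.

(0.9206, 0.6984)

At (3/2, 1/2): F = (-2.2500, 5.0000).
Jacobian J = [[4·u·v - 4·u + 1, 2·u^2 + 1], [4·u + 4·v^2 + 3, 8·u·v - 4·v]].
At the point, J = [[-2.0000, 5.5000], [10.0000, 4.0000]] (det J = -63.0000).
Solving J·Δ = −F gives Δ = (-0.5794, 0.1984).
Then the next iterate is (u, v)₁ = (0.9206, 0.6984).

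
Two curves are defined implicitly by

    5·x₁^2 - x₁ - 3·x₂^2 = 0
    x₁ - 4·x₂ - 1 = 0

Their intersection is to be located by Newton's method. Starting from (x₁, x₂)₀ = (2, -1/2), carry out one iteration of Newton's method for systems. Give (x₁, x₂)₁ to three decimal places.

(1.013, 0.003)

At (2, -1/2): F = (17.250, 3.000).
Jacobian J = [[10·x₁ - 1, -6·x₂], [1, -4]].
At the point, J = [[19.000, 3.000], [1.000, -4.000]] (det J = -79.000).
Solving J·Δ = −F gives Δ = (-0.987, 0.503).
Then the next iterate is (x₁, x₂)₁ = (1.013, 0.003).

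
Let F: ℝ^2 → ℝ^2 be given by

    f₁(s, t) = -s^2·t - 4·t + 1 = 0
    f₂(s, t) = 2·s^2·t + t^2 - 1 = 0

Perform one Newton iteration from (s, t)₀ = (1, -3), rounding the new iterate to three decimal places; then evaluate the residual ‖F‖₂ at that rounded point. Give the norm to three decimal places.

3.455

At (1, -3): F = (16.000, 2.000).
Jacobian J = [[-2·s·t, -s^2 - 4], [4·s·t, 2·s^2 + 2·t]].
At the point, J = [[6.000, -5.000], [-12.000, -4.000]] (det J = -84.000).
Solving J·Δ = −F gives Δ = (-0.643, 2.429).
Then the next iterate is (s, t)₁ = (0.357, -0.571).
Re-evaluating at (0.357, -0.571): F = (3.35677, -0.81951), so ‖F‖₂ = 3.455.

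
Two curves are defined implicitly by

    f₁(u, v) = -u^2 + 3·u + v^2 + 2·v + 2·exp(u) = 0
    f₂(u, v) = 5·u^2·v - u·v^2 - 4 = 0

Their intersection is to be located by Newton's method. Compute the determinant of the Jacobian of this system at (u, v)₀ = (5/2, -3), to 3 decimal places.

J = [[-2·u + 2·exp(u) + 3, 2·v + 2], [10·u·v - v^2, 5·u^2 - 2·u·v]].
At the point, J = [[22.36499, -4.000], [-84.000, 46.250]].
det J = 698.381.

698.381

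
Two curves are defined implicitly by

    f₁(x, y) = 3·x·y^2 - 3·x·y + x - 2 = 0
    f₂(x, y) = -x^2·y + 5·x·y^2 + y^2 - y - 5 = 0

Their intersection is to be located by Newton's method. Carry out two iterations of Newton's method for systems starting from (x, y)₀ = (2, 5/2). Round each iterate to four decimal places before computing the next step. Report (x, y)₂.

At (2, 5/2): F = (22.5000, 51.2500).
Jacobian J = [[3·y^2 - 3·y + 1, 6·x·y - 3·x], [-2·x·y + 5·y^2, -x^2 + 10·x·y + 2·y - 1]].
At the point, J = [[12.2500, 24.0000], [21.2500, 50.0000]] (det J = 102.5000).
Solving J·Δ = −F gives Δ = (1.0244, -1.4604).
Then the next iterate is (x, y)₁ = (3.0244, 1.0396).
Round to (3.0244, 1.0396) and repeat: F = (1.397927, 1.875328), J = [[1.123504, 9.791797], [-0.884492, 23.373867]].
Δ = (-0.4098, -0.0957), so (x, y)₂ = (2.6146, 0.9439).

(2.6146, 0.9439)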